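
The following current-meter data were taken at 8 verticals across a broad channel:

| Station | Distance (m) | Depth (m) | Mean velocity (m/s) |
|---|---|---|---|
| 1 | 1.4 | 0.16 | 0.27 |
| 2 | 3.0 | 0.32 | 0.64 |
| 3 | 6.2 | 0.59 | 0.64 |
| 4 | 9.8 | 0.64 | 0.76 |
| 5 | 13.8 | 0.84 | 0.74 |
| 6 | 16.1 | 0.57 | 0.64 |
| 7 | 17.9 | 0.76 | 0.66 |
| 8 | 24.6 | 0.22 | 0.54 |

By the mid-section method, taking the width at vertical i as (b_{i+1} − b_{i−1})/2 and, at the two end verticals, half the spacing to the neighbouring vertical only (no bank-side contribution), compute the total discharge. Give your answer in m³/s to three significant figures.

8.89 m³/s

w_1 = (3.0 − 1.4)/2 = 0.8 m; q_1 = 0.27 × 0.16 × 0.8 = 0.03456 m³/s
w_2 = (6.2 − 1.4)/2 = 2.4 m; q_2 = 0.64 × 0.32 × 2.4 = 0.4915 m³/s
w_3 = (9.8 − 3.0)/2 = 3.4 m; q_3 = 0.64 × 0.59 × 3.4 = 1.284 m³/s
w_4 = (13.8 − 6.2)/2 = 3.8 m; q_4 = 0.76 × 0.64 × 3.8 = 1.848 m³/s
w_5 = (16.1 − 9.8)/2 = 3.15 m; q_5 = 0.74 × 0.84 × 3.15 = 1.958 m³/s
w_6 = (17.9 − 13.8)/2 = 2.05 m; q_6 = 0.64 × 0.57 × 2.05 = 0.7478 m³/s
w_7 = (24.6 − 16.1)/2 = 4.25 m; q_7 = 0.66 × 0.76 × 4.25 = 2.132 m³/s
w_8 = (24.6 − 17.9)/2 = 3.35 m; q_8 = 0.54 × 0.22 × 3.35 = 0.3980 m³/s
Q = Σ qᵢ = 8.894 m³/s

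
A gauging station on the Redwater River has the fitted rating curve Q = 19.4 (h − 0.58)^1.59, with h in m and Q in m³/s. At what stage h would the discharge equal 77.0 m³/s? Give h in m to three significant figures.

2.96 m

h − h₀ = (Q/C)^(1/b) = (77.0/19.4)^(1/1.59) = 2.380 m
h = 0.58 + 2.380 = 2.960 m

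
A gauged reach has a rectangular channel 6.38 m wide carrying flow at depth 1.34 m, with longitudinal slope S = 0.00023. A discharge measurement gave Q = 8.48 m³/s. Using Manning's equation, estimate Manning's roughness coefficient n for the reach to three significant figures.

A = b·y = 6.38 × 1.34 = 8.549 m²
P = b + 2y = 6.38 + 2×1.34 = 9.060 m
R = A/P = 8.549/9.060 = 0.9436 m
n = (1/Q)·A·R^(2/3)·S^(1/2) = (1/8.48) × 8.549 × 0.9621 × 0.01517 = 0.01471

0.0147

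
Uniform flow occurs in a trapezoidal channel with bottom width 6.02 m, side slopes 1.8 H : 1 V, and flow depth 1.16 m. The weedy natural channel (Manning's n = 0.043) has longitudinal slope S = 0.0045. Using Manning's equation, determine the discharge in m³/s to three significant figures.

A = (b + z·y)·y = (6.02 + 1.8×1.16)×1.16 = 9.405 m²
P = b + 2y√(1+z²) = 6.02 + 2×1.16×√(1+1.8²) = 10.80 m
R = A/P = 9.405/10.80 = 0.8711 m
Q = (1/n)·A·R^(2/3)·S^(1/2) = (1/0.043) × 9.405 × 0.8711^(2/3) × 0.0045^(1/2) = 13.38 m³/s

13.4 m³/s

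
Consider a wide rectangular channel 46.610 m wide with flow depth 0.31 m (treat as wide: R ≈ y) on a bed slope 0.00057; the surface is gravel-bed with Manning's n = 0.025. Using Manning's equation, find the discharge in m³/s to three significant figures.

A = b·y = 46.610 × 0.31 = 14.45 m²
Wide channel: R ≈ y = 0.31 m
Q = (1/n)·A·R^(2/3)·S^(1/2) = (1/0.025) × 14.45 × 0.3100^(2/3) × 0.00057^(1/2) = 6.320 m³/s

6.32 m³/s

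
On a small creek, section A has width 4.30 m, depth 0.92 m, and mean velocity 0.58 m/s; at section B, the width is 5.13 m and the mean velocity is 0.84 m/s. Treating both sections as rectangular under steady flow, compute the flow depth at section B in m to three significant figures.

Q = A₁V₁ = (4.30×0.92) × 0.58 = 2.294 m³/s
d₂ = Q/(b₂ V₂) = 2.294/(5.13×0.84) = 0.5325 m

0.532 m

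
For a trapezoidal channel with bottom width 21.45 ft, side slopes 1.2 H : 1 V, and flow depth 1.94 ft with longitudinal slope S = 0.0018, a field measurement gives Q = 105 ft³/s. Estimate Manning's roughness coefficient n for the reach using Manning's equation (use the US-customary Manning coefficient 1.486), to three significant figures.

A = (b + z·y)·y = (21.45 + 1.2×1.94)×1.94 = 46.13 ft²
P = b + 2y√(1+z²) = 21.45 + 2×1.94×√(1+1.2²) = 27.51 ft
R = A/P = 46.13/27.51 = 1.677 ft
n = (1.486/Q)·A·R^(2/3)·S^(1/2) = (1.486/105) × 46.13 × 1.411 × 0.04243 = 0.03909

0.0391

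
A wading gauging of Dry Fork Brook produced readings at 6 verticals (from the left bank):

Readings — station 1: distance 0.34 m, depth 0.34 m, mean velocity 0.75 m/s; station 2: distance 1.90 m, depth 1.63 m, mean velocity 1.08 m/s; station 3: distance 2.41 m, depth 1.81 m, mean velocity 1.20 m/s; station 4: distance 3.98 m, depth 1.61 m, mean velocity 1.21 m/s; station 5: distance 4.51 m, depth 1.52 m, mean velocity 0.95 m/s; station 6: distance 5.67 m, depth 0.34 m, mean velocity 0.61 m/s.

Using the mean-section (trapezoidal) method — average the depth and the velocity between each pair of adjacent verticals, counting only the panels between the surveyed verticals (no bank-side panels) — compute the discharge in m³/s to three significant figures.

7.38 m³/s

Panel 1-2: Δb = 1.56 m, d̄ = (0.34+1.63)/2 = 0.985, v̄ = (0.75+1.08)/2 = 0.915 → q = 1.56×0.985×0.915 = 1.406 m³/s
Panel 2-3: Δb = 0.51 m, d̄ = (1.63+1.81)/2 = 1.72, v̄ = (1.08+1.20)/2 = 1.14 → q = 0.51×1.72×1.14 = 1.000 m³/s
Panel 3-4: Δb = 1.57 m, d̄ = (1.81+1.61)/2 = 1.71, v̄ = (1.20+1.21)/2 = 1.205 → q = 1.57×1.71×1.205 = 3.235 m³/s
Panel 4-5: Δb = 0.53 m, d̄ = (1.61+1.52)/2 = 1.565, v̄ = (1.21+0.95)/2 = 1.08 → q = 0.53×1.565×1.08 = 0.8958 m³/s
Panel 5-6: Δb = 1.16 m, d̄ = (1.52+0.34)/2 = 0.93, v̄ = (0.95+0.61)/2 = 0.78 → q = 1.16×0.93×0.78 = 0.8415 m³/s
Q = Σ q = 7.378 m³/s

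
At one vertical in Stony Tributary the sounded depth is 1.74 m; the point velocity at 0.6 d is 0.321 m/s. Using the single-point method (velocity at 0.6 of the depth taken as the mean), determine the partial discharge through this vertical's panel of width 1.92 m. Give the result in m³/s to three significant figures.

1.07 m³/s

v̄ = v₀.₆ = 0.321 m/s
q = v̄ × d × w = 0.3210 × 1.74 × 1.92 = 1.072 m³/s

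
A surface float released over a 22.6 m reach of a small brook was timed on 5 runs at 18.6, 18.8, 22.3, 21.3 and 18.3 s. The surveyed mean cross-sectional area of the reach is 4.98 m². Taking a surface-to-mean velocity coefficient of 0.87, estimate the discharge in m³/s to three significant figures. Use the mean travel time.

4.93 m³/s

t̄ = (18.6 + 18.8 + 22.3 + 21.3 + 18.3) / 5 = 19.86 s
v_surface = L / t̄ = 22.6 / 19.86 = 1.138 m/s
v_mean = 0.87 × 1.138 = 0.9900 m/s
Q = A × v_mean = 4.98 × 0.9900 = 4.930 m³/s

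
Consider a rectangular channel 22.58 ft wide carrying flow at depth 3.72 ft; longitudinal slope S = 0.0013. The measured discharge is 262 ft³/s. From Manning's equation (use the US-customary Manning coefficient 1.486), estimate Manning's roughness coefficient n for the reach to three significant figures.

0.0341

A = b·y = 22.58 × 3.72 = 84.00 ft²
P = b + 2y = 22.58 + 2×3.72 = 30.02 ft
R = A/P = 84.00/30.02 = 2.798 ft
n = (1.486/Q)·A·R^(2/3)·S^(1/2) = (1.486/262) × 84.00 × 1.986 × 0.03606 = 0.03411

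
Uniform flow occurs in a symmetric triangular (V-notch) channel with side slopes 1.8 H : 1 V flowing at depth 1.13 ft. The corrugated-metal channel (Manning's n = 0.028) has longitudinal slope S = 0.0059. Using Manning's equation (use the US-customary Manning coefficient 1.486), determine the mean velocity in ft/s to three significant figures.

2.55 ft/s

A = z·y² = 1.8×1.13² = 2.298 ft²
P = 2y√(1+z²) = 2×1.13×√(1+1.8²) = 4.654 ft
R = A/P = 2.298/4.654 = 0.4939 ft
Q = (1.486/n)·A·R^(2/3)·S^(1/2) = (1.486/0.028) × 2.298 × 0.4939^(2/3) × 0.0059^(1/2) = 5.854 ft³/s
V = Q/A = 5.854/2.298 = 2.547 ft/s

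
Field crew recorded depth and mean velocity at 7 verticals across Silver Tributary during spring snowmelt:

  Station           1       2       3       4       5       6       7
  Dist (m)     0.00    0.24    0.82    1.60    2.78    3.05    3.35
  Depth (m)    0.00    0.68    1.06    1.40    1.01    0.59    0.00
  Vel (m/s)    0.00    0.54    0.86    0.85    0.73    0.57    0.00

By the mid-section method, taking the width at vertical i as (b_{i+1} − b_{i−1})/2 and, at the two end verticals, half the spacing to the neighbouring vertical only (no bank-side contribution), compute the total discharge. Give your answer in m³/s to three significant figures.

2.57 m³/s

w_2 = (0.82 − 0.00)/2 = 0.41 m; q_2 = 0.54 × 0.68 × 0.41 = 0.1506 m³/s
w_3 = (1.60 − 0.24)/2 = 0.68 m; q_3 = 0.86 × 1.06 × 0.68 = 0.6199 m³/s
w_4 = (2.78 − 0.82)/2 = 0.98 m; q_4 = 0.85 × 1.40 × 0.98 = 1.166 m³/s
w_5 = (3.05 − 1.60)/2 = 0.725 m; q_5 = 0.73 × 1.01 × 0.725 = 0.5345 m³/s
w_6 = (3.35 − 2.78)/2 = 0.285 m; q_6 = 0.57 × 0.59 × 0.285 = 0.09585 m³/s
Stations 1, 7 contribute zero (depth or velocity is 0).
Q = Σ qᵢ = 2.567 m³/s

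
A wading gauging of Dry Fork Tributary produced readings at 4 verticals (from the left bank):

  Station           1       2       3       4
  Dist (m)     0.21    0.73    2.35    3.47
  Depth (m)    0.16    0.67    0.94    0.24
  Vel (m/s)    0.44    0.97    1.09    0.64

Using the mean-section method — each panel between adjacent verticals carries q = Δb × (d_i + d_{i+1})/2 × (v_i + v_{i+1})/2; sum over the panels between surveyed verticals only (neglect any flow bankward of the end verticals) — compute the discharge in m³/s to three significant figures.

Panel 1-2: Δb = 0.52 m, d̄ = (0.16+0.67)/2 = 0.415, v̄ = (0.44+0.97)/2 = 0.705 → q = 0.52×0.415×0.705 = 0.1521 m³/s
Panel 2-3: Δb = 1.62 m, d̄ = (0.67+0.94)/2 = 0.805, v̄ = (0.97+1.09)/2 = 1.03 → q = 1.62×0.805×1.03 = 1.343 m³/s
Panel 3-4: Δb = 1.12 m, d̄ = (0.94+0.24)/2 = 0.59, v̄ = (1.09+0.64)/2 = 0.865 → q = 1.12×0.59×0.865 = 0.5716 m³/s
Q = Σ q = 2.067 m³/s

2.07 m³/s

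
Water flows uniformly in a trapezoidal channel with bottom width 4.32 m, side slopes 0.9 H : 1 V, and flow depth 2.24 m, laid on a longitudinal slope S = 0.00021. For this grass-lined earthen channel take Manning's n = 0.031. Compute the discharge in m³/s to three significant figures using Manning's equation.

8.19 m³/s

A = (b + z·y)·y = (4.32 + 0.9×2.24)×2.24 = 14.19 m²
P = b + 2y√(1+z²) = 4.32 + 2×2.24×√(1+0.9²) = 10.35 m
R = A/P = 14.19/10.35 = 1.372 m
Q = (1/n)·A·R^(2/3)·S^(1/2) = (1/0.031) × 14.19 × 1.372^(2/3) × 0.00021^(1/2) = 8.190 m³/s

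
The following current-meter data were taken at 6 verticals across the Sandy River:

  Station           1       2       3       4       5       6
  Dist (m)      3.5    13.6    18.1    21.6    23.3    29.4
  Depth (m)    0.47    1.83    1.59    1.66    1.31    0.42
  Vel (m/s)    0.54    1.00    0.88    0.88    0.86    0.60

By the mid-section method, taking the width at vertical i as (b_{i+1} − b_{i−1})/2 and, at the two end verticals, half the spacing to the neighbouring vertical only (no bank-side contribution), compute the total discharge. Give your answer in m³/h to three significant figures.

105000 m³/h

w_1 = (13.6 − 3.5)/2 = 5.05 m; q_1 = 0.54 × 0.47 × 5.05 = 1.282 m³/s
w_2 = (18.1 − 3.5)/2 = 7.3 m; q_2 = 1.00 × 1.83 × 7.3 = 13.36 m³/s
w_3 = (21.6 − 13.6)/2 = 4 m; q_3 = 0.88 × 1.59 × 4 = 5.597 m³/s
w_4 = (23.3 − 18.1)/2 = 2.6 m; q_4 = 0.88 × 1.66 × 2.6 = 3.798 m³/s
w_5 = (29.4 − 21.6)/2 = 3.9 m; q_5 = 0.86 × 1.31 × 3.9 = 4.394 m³/s
w_6 = (29.4 − 23.3)/2 = 3.05 m; q_6 = 0.60 × 0.42 × 3.05 = 0.7686 m³/s
Q = Σ qᵢ = 29.20 m³/s
= 29.20 × 3600 = 105100 m³/h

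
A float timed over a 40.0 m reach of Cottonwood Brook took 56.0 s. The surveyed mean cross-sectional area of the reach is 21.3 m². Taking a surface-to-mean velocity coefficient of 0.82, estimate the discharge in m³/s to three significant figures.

v_surface = L / t̄ = 40.0 / 56 = 0.7143 m/s
v_mean = 0.82 × 0.7143 = 0.5857 m/s
Q = A × v_mean = 21.3 × 0.5857 = 12.48 m³/s

12.5 m³/s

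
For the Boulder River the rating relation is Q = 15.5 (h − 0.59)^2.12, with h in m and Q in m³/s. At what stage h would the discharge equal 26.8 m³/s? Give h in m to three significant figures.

h − h₀ = (Q/C)^(1/b) = (26.8/15.5)^(1/2.12) = 1.295 m
h = 0.59 + 1.295 = 1.885 m

1.88 m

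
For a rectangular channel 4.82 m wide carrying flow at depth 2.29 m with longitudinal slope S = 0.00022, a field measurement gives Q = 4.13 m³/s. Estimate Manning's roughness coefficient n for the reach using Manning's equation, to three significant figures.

A = b·y = 4.82 × 2.29 = 11.04 m²
P = b + 2y = 4.82 + 2×2.29 = 9.400 m
R = A/P = 11.04/9.400 = 1.174 m
n = (1/Q)·A·R^(2/3)·S^(1/2) = (1/4.13) × 11.04 × 1.113 × 0.01483 = 0.04412

0.0441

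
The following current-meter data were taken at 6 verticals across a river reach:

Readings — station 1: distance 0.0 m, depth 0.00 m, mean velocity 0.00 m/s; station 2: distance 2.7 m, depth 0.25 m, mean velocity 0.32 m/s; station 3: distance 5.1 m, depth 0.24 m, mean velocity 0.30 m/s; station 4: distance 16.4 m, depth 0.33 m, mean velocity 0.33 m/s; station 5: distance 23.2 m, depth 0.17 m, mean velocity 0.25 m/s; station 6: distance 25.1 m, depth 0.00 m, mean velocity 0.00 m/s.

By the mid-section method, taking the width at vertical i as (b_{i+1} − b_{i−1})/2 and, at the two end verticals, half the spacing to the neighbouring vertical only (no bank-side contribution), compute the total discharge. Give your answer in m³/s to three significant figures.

w_2 = (5.1 − 0.0)/2 = 2.55 m; q_2 = 0.32 × 0.25 × 2.55 = 0.2040 m³/s
w_3 = (16.4 − 2.7)/2 = 6.85 m; q_3 = 0.30 × 0.24 × 6.85 = 0.4932 m³/s
w_4 = (23.2 − 5.1)/2 = 9.05 m; q_4 = 0.33 × 0.33 × 9.05 = 0.9855 m³/s
w_5 = (25.1 − 16.4)/2 = 4.35 m; q_5 = 0.25 × 0.17 × 4.35 = 0.1849 m³/s
Stations 1, 6 contribute zero (depth or velocity is 0).
Q = Σ qᵢ = 1.868 m³/s

1.87 m³/s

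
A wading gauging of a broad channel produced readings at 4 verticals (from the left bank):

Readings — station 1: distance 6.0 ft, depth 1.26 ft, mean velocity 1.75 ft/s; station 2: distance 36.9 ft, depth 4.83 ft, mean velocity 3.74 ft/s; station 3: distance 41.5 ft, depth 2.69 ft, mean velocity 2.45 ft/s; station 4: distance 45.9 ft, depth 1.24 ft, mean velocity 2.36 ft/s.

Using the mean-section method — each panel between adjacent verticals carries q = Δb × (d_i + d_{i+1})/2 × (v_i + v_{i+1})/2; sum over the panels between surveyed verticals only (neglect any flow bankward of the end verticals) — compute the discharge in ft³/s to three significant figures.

Panel 1-2: Δb = 30.9 ft, d̄ = (1.26+4.83)/2 = 3.045, v̄ = (1.75+3.74)/2 = 2.745 → q = 30.9×3.045×2.745 = 258.3 ft³/s
Panel 2-3: Δb = 4.6 ft, d̄ = (4.83+2.69)/2 = 3.76, v̄ = (3.74+2.45)/2 = 3.095 → q = 4.6×3.76×3.095 = 53.53 ft³/s
Panel 3-4: Δb = 4.4 ft, d̄ = (2.69+1.24)/2 = 1.965, v̄ = (2.45+2.36)/2 = 2.405 → q = 4.4×1.965×2.405 = 20.79 ft³/s
Q = Σ q = 332.6 ft³/s

333 ft³/s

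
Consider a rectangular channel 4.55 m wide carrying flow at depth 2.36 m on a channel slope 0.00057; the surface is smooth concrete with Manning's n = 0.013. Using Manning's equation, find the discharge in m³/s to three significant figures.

A = b·y = 4.55 × 2.36 = 10.74 m²
P = b + 2y = 4.55 + 2×2.36 = 9.270 m
R = A/P = 10.74/9.270 = 1.158 m
Q = (1/n)·A·R^(2/3)·S^(1/2) = (1/0.013) × 10.74 × 1.158^(2/3) × 0.00057^(1/2) = 21.75 m³/s

21.8 m³/s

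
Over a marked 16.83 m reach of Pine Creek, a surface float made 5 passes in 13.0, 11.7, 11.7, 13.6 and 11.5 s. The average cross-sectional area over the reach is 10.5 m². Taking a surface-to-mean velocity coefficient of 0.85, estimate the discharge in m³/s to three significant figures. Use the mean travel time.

t̄ = (13.0 + 11.7 + 11.7 + 13.6 + 11.5) / 5 = 12.3 s
v_surface = L / t̄ = 16.83 / 12.3 = 1.368 m/s
v_mean = 0.85 × 1.368 = 1.163 m/s
Q = A × v_mean = 10.5 × 1.163 = 12.21 m³/s

12.2 m³/s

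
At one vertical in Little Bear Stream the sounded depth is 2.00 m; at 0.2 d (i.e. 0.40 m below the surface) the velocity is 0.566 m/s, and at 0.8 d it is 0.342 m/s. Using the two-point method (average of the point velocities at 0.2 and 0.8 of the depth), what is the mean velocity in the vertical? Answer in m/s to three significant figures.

0.454 m/s

v̄ = (0.566 + 0.342) / 2 = 0.4540 m/s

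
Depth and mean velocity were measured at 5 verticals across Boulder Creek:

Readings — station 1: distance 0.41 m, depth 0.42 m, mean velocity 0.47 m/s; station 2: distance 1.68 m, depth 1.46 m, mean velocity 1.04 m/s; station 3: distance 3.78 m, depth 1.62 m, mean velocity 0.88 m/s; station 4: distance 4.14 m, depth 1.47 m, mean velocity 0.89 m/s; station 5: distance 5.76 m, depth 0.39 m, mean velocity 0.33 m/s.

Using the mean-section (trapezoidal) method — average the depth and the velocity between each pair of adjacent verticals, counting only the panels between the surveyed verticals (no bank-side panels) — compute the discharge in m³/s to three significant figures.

5.42 m³/s

Panel 1-2: Δb = 1.27 m, d̄ = (0.42+1.46)/2 = 0.94, v̄ = (0.47+1.04)/2 = 0.755 → q = 1.27×0.94×0.755 = 0.9013 m³/s
Panel 2-3: Δb = 2.1 m, d̄ = (1.46+1.62)/2 = 1.54, v̄ = (1.04+0.88)/2 = 0.96 → q = 2.1×1.54×0.96 = 3.105 m³/s
Panel 3-4: Δb = 0.36 m, d̄ = (1.62+1.47)/2 = 1.545, v̄ = (0.88+0.89)/2 = 0.885 → q = 0.36×1.545×0.885 = 0.4922 m³/s
Panel 4-5: Δb = 1.62 m, d̄ = (1.47+0.39)/2 = 0.93, v̄ = (0.89+0.33)/2 = 0.61 → q = 1.62×0.93×0.61 = 0.9190 m³/s
Q = Σ q = 5.417 m³/s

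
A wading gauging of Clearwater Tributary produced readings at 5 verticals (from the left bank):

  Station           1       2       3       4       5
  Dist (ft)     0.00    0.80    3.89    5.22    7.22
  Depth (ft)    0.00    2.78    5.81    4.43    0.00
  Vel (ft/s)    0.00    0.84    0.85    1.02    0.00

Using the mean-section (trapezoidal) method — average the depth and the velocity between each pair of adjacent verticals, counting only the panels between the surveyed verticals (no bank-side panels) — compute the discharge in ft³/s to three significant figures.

20.3 ft³/s

Panel 1-2: Δb = 0.8 ft, d̄ = (0.00+2.78)/2 = 1.39, v̄ = (0.00+0.84)/2 = 0.42 → q = 0.8×1.39×0.42 = 0.4670 ft³/s
Panel 2-3: Δb = 3.09 ft, d̄ = (2.78+5.81)/2 = 4.295, v̄ = (0.84+0.85)/2 = 0.845 → q = 3.09×4.295×0.845 = 11.21 ft³/s
Panel 3-4: Δb = 1.33 ft, d̄ = (5.81+4.43)/2 = 5.12, v̄ = (0.85+1.02)/2 = 0.935 → q = 1.33×5.12×0.935 = 6.367 ft³/s
Panel 4-5: Δb = 2 ft, d̄ = (4.43+0.00)/2 = 2.215, v̄ = (1.02+0.00)/2 = 0.51 → q = 2×2.215×0.51 = 2.259 ft³/s
Q = Σ q = 20.31 ft³/s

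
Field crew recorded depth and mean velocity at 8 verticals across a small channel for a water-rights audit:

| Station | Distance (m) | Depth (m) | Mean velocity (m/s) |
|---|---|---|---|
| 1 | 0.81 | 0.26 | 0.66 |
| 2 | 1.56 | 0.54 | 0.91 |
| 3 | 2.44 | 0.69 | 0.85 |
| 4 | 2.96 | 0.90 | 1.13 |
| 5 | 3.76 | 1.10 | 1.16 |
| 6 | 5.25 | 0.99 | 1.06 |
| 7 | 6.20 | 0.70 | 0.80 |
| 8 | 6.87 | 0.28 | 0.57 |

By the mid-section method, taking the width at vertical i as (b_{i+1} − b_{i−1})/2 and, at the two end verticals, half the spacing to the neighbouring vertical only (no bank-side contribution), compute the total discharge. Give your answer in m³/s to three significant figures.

w_1 = (1.56 − 0.81)/2 = 0.375 m; q_1 = 0.66 × 0.26 × 0.375 = 0.06435 m³/s
w_2 = (2.44 − 0.81)/2 = 0.815 m; q_2 = 0.91 × 0.54 × 0.815 = 0.4005 m³/s
w_3 = (2.96 − 1.56)/2 = 0.7 m; q_3 = 0.85 × 0.69 × 0.7 = 0.4106 m³/s
w_4 = (3.76 − 2.44)/2 = 0.66 m; q_4 = 1.13 × 0.90 × 0.66 = 0.6712 m³/s
w_5 = (5.25 − 2.96)/2 = 1.145 m; q_5 = 1.16 × 1.10 × 1.145 = 1.461 m³/s
w_6 = (6.20 − 3.76)/2 = 1.22 m; q_6 = 1.06 × 0.99 × 1.22 = 1.280 m³/s
w_7 = (6.87 − 5.25)/2 = 0.81 m; q_7 = 0.80 × 0.70 × 0.81 = 0.4536 m³/s
w_8 = (6.87 − 6.20)/2 = 0.335 m; q_8 = 0.57 × 0.28 × 0.335 = 0.05347 m³/s
Q = Σ qᵢ = 4.795 m³/s

4.79 m³/s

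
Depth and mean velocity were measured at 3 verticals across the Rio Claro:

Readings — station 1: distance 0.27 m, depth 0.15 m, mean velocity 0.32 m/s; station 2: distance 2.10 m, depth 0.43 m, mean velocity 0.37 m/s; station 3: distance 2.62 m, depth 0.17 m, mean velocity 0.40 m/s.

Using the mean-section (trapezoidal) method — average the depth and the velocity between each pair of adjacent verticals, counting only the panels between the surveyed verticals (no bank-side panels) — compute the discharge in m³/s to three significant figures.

0.243 m³/s

Panel 1-2: Δb = 1.83 m, d̄ = (0.15+0.43)/2 = 0.29, v̄ = (0.32+0.37)/2 = 0.345 → q = 1.83×0.29×0.345 = 0.1831 m³/s
Panel 2-3: Δb = 0.52 m, d̄ = (0.43+0.17)/2 = 0.3, v̄ = (0.37+0.40)/2 = 0.385 → q = 0.52×0.3×0.385 = 0.06006 m³/s
Q = Σ q = 0.2432 m³/s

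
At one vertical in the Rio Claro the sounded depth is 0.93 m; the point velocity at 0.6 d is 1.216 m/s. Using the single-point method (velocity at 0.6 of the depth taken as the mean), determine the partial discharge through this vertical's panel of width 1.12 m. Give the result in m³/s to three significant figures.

v̄ = v₀.₆ = 1.216 m/s
q = v̄ × d × w = 1.216 × 0.93 × 1.12 = 1.267 m³/s

1.27 m³/s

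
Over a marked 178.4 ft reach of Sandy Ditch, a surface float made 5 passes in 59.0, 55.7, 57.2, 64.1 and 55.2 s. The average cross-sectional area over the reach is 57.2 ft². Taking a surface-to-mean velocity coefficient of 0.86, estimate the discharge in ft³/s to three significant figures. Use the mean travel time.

151 ft³/s

t̄ = (59.0 + 55.7 + 57.2 + 64.1 + 55.2) / 5 = 58.24 s
v_surface = L / t̄ = 178.4 / 58.24 = 3.063 ft/s
v_mean = 0.86 × 3.063 = 2.634 ft/s
Q = A × v_mean = 57.2 × 2.634 = 150.7 ft³/s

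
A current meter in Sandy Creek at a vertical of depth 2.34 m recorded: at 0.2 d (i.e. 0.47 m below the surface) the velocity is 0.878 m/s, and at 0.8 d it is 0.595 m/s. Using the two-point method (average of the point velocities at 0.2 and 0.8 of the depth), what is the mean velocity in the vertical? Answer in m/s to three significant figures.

0.737 m/s

v̄ = (0.878 + 0.595) / 2 = 0.7365 m/s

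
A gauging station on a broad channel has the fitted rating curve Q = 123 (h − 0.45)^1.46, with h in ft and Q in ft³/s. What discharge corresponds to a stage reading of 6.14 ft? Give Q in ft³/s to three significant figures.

Q = 123 × (6.14 − 0.45)^1.46 = 123 × 5.69^1.46 = 1557 ft³/s

1560 ft³/s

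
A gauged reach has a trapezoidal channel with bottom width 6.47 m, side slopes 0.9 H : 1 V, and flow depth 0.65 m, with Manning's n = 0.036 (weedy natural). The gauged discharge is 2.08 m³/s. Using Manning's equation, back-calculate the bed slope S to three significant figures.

0.000580

A = (b + z·y)·y = (6.47 + 0.9×0.65)×0.65 = 4.586 m²
P = b + 2y√(1+z²) = 6.47 + 2×0.65×√(1+0.9²) = 8.219 m
R = A/P = 4.586/8.219 = 0.5579 m
S = (Q·n / (1·A·R^(2/3)))² = (2.08×0.036 / (1×4.586×0.6777))² = 0.0005805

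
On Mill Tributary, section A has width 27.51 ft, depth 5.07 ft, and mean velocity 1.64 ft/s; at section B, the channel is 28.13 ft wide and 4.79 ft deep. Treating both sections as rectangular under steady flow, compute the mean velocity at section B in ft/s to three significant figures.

Q = A₁V₁ = (27.51×5.07) × 1.64 = 228.7 ft³/s
A₂ = 28.13 × 4.79 = 134.7 ft²
V₂ = Q/A₂ = 228.7/134.7 = 1.698 ft/s

1.70 ft/s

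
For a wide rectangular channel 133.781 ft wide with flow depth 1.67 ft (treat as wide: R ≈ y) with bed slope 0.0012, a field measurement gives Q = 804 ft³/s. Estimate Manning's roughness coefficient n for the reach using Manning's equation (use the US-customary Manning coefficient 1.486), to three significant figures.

A = b·y = 133.781 × 1.67 = 223.4 ft²
Wide channel: R ≈ y = 1.67 ft
n = (1.486/Q)·A·R^(2/3)·S^(1/2) = (1.486/804) × 223.4 × 1.408 × 0.03464 = 0.02013

0.0201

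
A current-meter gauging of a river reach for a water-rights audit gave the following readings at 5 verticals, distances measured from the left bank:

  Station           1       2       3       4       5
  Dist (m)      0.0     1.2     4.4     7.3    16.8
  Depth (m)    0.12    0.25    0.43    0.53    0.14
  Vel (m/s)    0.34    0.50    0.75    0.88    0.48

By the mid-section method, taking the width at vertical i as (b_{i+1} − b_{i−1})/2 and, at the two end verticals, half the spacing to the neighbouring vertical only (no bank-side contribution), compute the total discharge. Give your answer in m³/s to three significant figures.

w_1 = (1.2 − 0.0)/2 = 0.6 m; q_1 = 0.34 × 0.12 × 0.6 = 0.02448 m³/s
w_2 = (4.4 − 0.0)/2 = 2.2 m; q_2 = 0.50 × 0.25 × 2.2 = 0.2750 m³/s
w_3 = (7.3 − 1.2)/2 = 3.05 m; q_3 = 0.75 × 0.43 × 3.05 = 0.9836 m³/s
w_4 = (16.8 − 4.4)/2 = 6.2 m; q_4 = 0.88 × 0.53 × 6.2 = 2.892 m³/s
w_5 = (16.8 − 7.3)/2 = 4.75 m; q_5 = 0.48 × 0.14 × 4.75 = 0.3192 m³/s
Q = Σ qᵢ = 4.494 m³/s

4.49 m³/s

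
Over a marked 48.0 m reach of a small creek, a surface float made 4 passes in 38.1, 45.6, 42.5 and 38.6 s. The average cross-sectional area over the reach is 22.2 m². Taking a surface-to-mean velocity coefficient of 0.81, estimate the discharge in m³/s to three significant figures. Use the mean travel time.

20.9 m³/s

t̄ = (38.1 + 45.6 + 42.5 + 38.6) / 4 = 41.2 s
v_surface = L / t̄ = 48.0 / 41.2 = 1.165 m/s
v_mean = 0.81 × 1.165 = 0.9437 m/s
Q = A × v_mean = 22.2 × 0.9437 = 20.95 m³/s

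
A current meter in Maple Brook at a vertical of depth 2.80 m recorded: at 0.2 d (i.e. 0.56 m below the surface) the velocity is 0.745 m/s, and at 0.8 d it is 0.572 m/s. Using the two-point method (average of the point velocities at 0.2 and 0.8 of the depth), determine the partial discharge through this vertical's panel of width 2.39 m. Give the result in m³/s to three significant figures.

4.41 m³/s

v̄ = (0.745 + 0.572) / 2 = 0.6585 m/s
q = v̄ × d × w = 0.6585 × 2.80 × 2.39 = 4.407 m³/s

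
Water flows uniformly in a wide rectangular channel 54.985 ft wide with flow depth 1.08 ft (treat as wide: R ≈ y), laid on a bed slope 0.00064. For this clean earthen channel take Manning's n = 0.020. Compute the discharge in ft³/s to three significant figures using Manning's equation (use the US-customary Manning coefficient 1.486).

117 ft³/s

A = b·y = 54.985 × 1.08 = 59.38 ft²
Wide channel: R ≈ y = 1.08 ft
Q = (1.486/n)·A·R^(2/3)·S^(1/2) = (1.486/0.020) × 59.38 × 1.080^(2/3) × 0.00064^(1/2) = 117.5 ft³/s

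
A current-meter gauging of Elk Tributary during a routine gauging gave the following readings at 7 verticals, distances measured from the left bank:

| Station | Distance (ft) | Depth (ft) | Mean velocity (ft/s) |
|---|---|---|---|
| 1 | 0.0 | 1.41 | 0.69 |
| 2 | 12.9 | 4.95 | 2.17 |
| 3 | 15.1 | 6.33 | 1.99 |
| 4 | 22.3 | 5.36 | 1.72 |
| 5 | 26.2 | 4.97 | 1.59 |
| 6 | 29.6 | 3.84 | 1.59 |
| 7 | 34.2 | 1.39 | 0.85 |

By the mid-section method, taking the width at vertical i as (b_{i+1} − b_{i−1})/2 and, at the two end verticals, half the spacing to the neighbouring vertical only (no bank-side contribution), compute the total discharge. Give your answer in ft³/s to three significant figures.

254 ft³/s

w_1 = (12.9 − 0.0)/2 = 6.45 ft; q_1 = 0.69 × 1.41 × 6.45 = 6.275 ft³/s
w_2 = (15.1 − 0.0)/2 = 7.55 ft; q_2 = 2.17 × 4.95 × 7.55 = 81.10 ft³/s
w_3 = (22.3 − 12.9)/2 = 4.7 ft; q_3 = 1.99 × 6.33 × 4.7 = 59.20 ft³/s
w_4 = (26.2 − 15.1)/2 = 5.55 ft; q_4 = 1.72 × 5.36 × 5.55 = 51.17 ft³/s
w_5 = (29.6 − 22.3)/2 = 3.65 ft; q_5 = 1.59 × 4.97 × 3.65 = 28.84 ft³/s
w_6 = (34.2 − 26.2)/2 = 4 ft; q_6 = 1.59 × 3.84 × 4 = 24.42 ft³/s
w_7 = (34.2 − 29.6)/2 = 2.3 ft; q_7 = 0.85 × 1.39 × 2.3 = 2.717 ft³/s
Q = Σ qᵢ = 253.7 ft³/s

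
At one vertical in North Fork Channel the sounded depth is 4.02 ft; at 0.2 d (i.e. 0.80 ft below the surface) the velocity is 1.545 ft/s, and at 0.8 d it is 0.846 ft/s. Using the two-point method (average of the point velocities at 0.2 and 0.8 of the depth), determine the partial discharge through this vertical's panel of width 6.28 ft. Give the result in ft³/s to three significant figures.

30.2 ft³/s

v̄ = (1.545 + 0.846) / 2 = 1.196 ft/s
q = v̄ × d × w = 1.196 × 4.02 × 6.28 = 30.18 ft³/s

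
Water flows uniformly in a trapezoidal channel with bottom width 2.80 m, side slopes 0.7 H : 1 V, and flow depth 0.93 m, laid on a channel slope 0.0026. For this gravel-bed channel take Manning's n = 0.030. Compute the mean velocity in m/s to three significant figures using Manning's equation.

1.25 m/s

A = (b + z·y)·y = (2.80 + 0.7×0.93)×0.93 = 3.209 m²
P = b + 2y√(1+z²) = 2.80 + 2×0.93×√(1+0.7²) = 5.070 m
R = A/P = 3.209/5.070 = 0.6330 m
Q = (1/n)·A·R^(2/3)·S^(1/2) = (1/0.030) × 3.209 × 0.6330^(2/3) × 0.0026^(1/2) = 4.021 m³/s
V = Q/A = 4.021/3.209 = 1.253 m/s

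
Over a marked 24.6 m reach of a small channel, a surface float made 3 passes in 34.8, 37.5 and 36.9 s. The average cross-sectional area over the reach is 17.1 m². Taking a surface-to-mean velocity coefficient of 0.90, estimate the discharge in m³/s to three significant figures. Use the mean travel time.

10.4 m³/s

t̄ = (34.8 + 37.5 + 36.9) / 3 = 36.4 s
v_surface = L / t̄ = 24.6 / 36.4 = 0.6758 m/s
v_mean = 0.90 × 0.6758 = 0.6082 m/s
Q = A × v_mean = 17.1 × 0.6082 = 10.40 m³/s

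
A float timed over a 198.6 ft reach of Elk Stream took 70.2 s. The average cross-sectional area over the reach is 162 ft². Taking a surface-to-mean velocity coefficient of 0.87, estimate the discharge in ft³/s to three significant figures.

v_surface = L / t̄ = 198.6 / 70.2 = 2.829 ft/s
v_mean = 0.87 × 2.829 = 2.461 ft/s
Q = A × v_mean = 162 × 2.461 = 398.7 ft³/s

399 ft³/s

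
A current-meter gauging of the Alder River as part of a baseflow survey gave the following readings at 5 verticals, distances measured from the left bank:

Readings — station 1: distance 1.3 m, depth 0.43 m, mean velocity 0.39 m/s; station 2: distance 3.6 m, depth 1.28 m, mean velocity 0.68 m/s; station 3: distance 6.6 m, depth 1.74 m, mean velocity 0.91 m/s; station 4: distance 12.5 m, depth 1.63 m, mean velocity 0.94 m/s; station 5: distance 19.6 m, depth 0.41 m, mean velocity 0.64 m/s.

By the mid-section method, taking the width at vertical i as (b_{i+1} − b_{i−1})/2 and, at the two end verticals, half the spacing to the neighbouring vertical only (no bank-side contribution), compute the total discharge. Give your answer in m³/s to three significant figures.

w_1 = (3.6 − 1.3)/2 = 1.15 m; q_1 = 0.39 × 0.43 × 1.15 = 0.1929 m³/s
w_2 = (6.6 − 1.3)/2 = 2.65 m; q_2 = 0.68 × 1.28 × 2.65 = 2.307 m³/s
w_3 = (12.5 − 3.6)/2 = 4.45 m; q_3 = 0.91 × 1.74 × 4.45 = 7.046 m³/s
w_4 = (19.6 − 6.6)/2 = 6.5 m; q_4 = 0.94 × 1.63 × 6.5 = 9.959 m³/s
w_5 = (19.6 − 12.5)/2 = 3.55 m; q_5 = 0.64 × 0.41 × 3.55 = 0.9315 m³/s
Q = Σ qᵢ = 20.44 m³/s

20.4 m³/s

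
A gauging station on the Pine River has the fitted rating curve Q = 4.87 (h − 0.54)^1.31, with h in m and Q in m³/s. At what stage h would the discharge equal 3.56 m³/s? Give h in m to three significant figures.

1.33 m

h − h₀ = (Q/C)^(1/b) = (3.56/4.87)^(1/1.31) = 0.7873 m
h = 0.54 + 0.7873 = 1.327 m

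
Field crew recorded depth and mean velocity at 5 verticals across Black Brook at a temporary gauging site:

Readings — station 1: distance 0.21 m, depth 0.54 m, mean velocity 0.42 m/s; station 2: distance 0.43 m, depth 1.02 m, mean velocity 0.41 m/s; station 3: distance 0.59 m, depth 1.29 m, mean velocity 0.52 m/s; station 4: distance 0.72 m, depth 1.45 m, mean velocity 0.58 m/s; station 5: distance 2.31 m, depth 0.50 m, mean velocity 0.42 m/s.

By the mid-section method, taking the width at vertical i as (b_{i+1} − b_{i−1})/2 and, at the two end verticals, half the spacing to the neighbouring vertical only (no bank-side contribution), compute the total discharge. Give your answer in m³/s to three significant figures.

w_1 = (0.43 − 0.21)/2 = 0.11 m; q_1 = 0.42 × 0.54 × 0.11 = 0.02495 m³/s
w_2 = (0.59 − 0.21)/2 = 0.19 m; q_2 = 0.41 × 1.02 × 0.19 = 0.07946 m³/s
w_3 = (0.72 − 0.43)/2 = 0.145 m; q_3 = 0.52 × 1.29 × 0.145 = 0.09727 m³/s
w_4 = (2.31 − 0.59)/2 = 0.86 m; q_4 = 0.58 × 1.45 × 0.86 = 0.7233 m³/s
w_5 = (2.31 − 0.72)/2 = 0.795 m; q_5 = 0.42 × 0.50 × 0.795 = 0.1670 m³/s
Q = Σ qᵢ = 1.092 m³/s

1.09 m³/s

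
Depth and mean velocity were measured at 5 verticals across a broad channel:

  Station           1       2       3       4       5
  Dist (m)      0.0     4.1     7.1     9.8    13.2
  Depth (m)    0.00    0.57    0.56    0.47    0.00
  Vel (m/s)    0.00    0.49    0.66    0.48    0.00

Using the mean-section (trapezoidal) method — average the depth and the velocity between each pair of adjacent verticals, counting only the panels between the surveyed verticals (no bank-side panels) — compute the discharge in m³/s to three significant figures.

2.25 m³/s

Panel 1-2: Δb = 4.1 m, d̄ = (0.00+0.57)/2 = 0.285, v̄ = (0.00+0.49)/2 = 0.245 → q = 4.1×0.285×0.245 = 0.2863 m³/s
Panel 2-3: Δb = 3 m, d̄ = (0.57+0.56)/2 = 0.565, v̄ = (0.49+0.66)/2 = 0.575 → q = 3×0.565×0.575 = 0.9746 m³/s
Panel 3-4: Δb = 2.7 m, d̄ = (0.56+0.47)/2 = 0.515, v̄ = (0.66+0.48)/2 = 0.57 → q = 2.7×0.515×0.57 = 0.7926 m³/s
Panel 4-5: Δb = 3.4 m, d̄ = (0.47+0.00)/2 = 0.235, v̄ = (0.48+0.00)/2 = 0.24 → q = 3.4×0.235×0.24 = 0.1918 m³/s
Q = Σ q = 2.245 m³/s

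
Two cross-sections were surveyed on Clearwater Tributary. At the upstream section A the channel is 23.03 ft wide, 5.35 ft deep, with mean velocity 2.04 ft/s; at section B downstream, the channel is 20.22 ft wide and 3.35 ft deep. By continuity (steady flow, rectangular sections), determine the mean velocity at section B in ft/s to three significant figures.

Q = A₁V₁ = (23.03×5.35) × 2.04 = 251.3 ft³/s
A₂ = 20.22 × 3.35 = 67.74 ft²
V₂ = Q/A₂ = 251.3/67.74 = 3.711 ft/s

3.71 ft/s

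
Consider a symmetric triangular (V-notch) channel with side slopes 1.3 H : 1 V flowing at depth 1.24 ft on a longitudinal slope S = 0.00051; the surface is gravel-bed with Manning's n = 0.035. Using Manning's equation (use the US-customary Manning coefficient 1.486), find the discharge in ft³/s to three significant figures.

A = z·y² = 1.3×1.24² = 1.999 ft²
P = 2y√(1+z²) = 2×1.24×√(1+1.3²) = 4.068 ft
R = A/P = 1.999/4.068 = 0.4914 ft
Q = (1.486/n)·A·R^(2/3)·S^(1/2) = (1.486/0.035) × 1.999 × 0.4914^(2/3) × 0.00051^(1/2) = 1.194 ft³/s

1.19 ft³/s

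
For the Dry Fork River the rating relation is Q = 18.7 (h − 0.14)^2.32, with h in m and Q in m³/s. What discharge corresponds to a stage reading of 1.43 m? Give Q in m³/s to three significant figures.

Q = 18.7 × (1.43 − 0.14)^2.32 = 18.7 × 1.29^2.32 = 33.76 m³/s

33.8 m³/s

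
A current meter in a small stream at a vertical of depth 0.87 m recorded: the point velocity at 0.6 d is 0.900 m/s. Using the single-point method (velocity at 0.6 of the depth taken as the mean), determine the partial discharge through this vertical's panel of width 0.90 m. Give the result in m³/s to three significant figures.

0.705 m³/s

v̄ = v₀.₆ = 0.900 m/s
q = v̄ × d × w = 0.9000 × 0.87 × 0.90 = 0.7047 m³/s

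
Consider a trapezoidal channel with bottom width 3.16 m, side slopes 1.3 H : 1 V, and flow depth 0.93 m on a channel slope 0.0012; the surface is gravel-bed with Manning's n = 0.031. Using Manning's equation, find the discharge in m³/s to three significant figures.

A = (b + z·y)·y = (3.16 + 1.3×0.93)×0.93 = 4.063 m²
P = b + 2y√(1+z²) = 3.16 + 2×0.93×√(1+1.3²) = 6.211 m
R = A/P = 4.063/6.211 = 0.6542 m
Q = (1/n)·A·R^(2/3)·S^(1/2) = (1/0.031) × 4.063 × 0.6542^(2/3) × 0.0012^(1/2) = 3.422 m³/s

3.42 m³/s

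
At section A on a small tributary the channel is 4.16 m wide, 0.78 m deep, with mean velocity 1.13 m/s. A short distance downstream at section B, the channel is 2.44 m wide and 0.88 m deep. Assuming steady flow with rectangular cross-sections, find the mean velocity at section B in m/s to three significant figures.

1.71 m/s

Q = A₁V₁ = (4.16×0.78) × 1.13 = 3.667 m³/s
A₂ = 2.44 × 0.88 = 2.147 m²
V₂ = Q/A₂ = 3.667/2.147 = 1.708 m/s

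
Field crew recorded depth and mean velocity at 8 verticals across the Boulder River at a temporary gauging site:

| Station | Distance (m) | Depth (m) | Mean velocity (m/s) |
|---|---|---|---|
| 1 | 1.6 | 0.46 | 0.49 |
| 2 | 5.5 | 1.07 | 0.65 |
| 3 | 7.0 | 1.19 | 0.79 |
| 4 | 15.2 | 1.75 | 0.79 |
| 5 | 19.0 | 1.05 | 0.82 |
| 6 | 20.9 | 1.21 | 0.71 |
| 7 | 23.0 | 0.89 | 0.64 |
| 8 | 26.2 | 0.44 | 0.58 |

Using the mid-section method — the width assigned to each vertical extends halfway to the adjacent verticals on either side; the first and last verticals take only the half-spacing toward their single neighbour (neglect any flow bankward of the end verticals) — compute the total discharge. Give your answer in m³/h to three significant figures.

w_1 = (5.5 − 1.6)/2 = 1.95 m; q_1 = 0.49 × 0.46 × 1.95 = 0.4395 m³/s
w_2 = (7.0 − 1.6)/2 = 2.7 m; q_2 = 0.65 × 1.07 × 2.7 = 1.878 m³/s
w_3 = (15.2 − 5.5)/2 = 4.85 m; q_3 = 0.79 × 1.19 × 4.85 = 4.559 m³/s
w_4 = (19.0 − 7.0)/2 = 6 m; q_4 = 0.79 × 1.75 × 6 = 8.295 m³/s
w_5 = (20.9 − 15.2)/2 = 2.85 m; q_5 = 0.82 × 1.05 × 2.85 = 2.454 m³/s
w_6 = (23.0 − 19.0)/2 = 2 m; q_6 = 0.71 × 1.21 × 2 = 1.718 m³/s
w_7 = (26.2 − 20.9)/2 = 2.65 m; q_7 = 0.64 × 0.89 × 2.65 = 1.509 m³/s
w_8 = (26.2 − 23.0)/2 = 1.6 m; q_8 = 0.58 × 0.44 × 1.6 = 0.4083 m³/s
Q = Σ qᵢ = 21.26 m³/s
= 21.26 × 3600 = 76540 m³/h

76500 m³/h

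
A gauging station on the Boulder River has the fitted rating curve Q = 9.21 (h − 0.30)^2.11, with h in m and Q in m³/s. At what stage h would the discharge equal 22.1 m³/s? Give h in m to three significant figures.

h − h₀ = (Q/C)^(1/b) = (22.1/9.21)^(1/2.11) = 1.514 m
h = 0.30 + 1.514 = 1.814 m

1.81 m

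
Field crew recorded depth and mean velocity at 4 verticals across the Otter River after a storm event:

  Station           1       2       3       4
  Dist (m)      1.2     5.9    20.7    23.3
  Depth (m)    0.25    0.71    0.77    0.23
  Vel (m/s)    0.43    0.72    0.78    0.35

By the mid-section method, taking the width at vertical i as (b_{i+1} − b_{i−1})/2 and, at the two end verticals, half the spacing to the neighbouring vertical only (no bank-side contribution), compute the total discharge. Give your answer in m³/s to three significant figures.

w_1 = (5.9 − 1.2)/2 = 2.35 m; q_1 = 0.43 × 0.25 × 2.35 = 0.2526 m³/s
w_2 = (20.7 − 1.2)/2 = 9.75 m; q_2 = 0.72 × 0.71 × 9.75 = 4.984 m³/s
w_3 = (23.3 − 5.9)/2 = 8.7 m; q_3 = 0.78 × 0.77 × 8.7 = 5.225 m³/s
w_4 = (23.3 − 20.7)/2 = 1.3 m; q_4 = 0.35 × 0.23 × 1.3 = 0.1047 m³/s
Q = Σ qᵢ = 10.57 m³/s

10.6 m³/s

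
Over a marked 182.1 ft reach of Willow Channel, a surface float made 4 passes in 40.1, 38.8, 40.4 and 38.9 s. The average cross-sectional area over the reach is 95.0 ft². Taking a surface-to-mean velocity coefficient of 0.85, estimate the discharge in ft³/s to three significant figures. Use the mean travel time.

t̄ = (40.1 + 38.8 + 40.4 + 38.9) / 4 = 39.55 s
v_surface = L / t̄ = 182.1 / 39.55 = 4.604 ft/s
v_mean = 0.85 × 4.604 = 3.914 ft/s
Q = A × v_mean = 95.0 × 3.914 = 371.8 ft³/s

372 ft³/s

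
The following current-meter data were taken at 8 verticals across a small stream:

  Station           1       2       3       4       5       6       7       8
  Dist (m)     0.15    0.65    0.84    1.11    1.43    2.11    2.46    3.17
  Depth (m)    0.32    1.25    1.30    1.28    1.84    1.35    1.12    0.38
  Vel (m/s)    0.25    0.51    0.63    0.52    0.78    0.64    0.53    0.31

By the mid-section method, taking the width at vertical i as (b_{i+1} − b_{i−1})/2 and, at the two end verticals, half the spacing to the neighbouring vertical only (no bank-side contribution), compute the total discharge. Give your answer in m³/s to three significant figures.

2.14 m³/s

w_1 = (0.65 − 0.15)/2 = 0.25 m; q_1 = 0.25 × 0.32 × 0.25 = 0.02000 m³/s
w_2 = (0.84 − 0.15)/2 = 0.345 m; q_2 = 0.51 × 1.25 × 0.345 = 0.2199 m³/s
w_3 = (1.11 − 0.65)/2 = 0.23 m; q_3 = 0.63 × 1.30 × 0.23 = 0.1884 m³/s
w_4 = (1.43 − 0.84)/2 = 0.295 m; q_4 = 0.52 × 1.28 × 0.295 = 0.1964 m³/s
w_5 = (2.11 − 1.11)/2 = 0.5 m; q_5 = 0.78 × 1.84 × 0.5 = 0.7176 m³/s
w_6 = (2.46 − 1.43)/2 = 0.515 m; q_6 = 0.64 × 1.35 × 0.515 = 0.4450 m³/s
w_7 = (3.17 − 2.11)/2 = 0.53 m; q_7 = 0.53 × 1.12 × 0.53 = 0.3146 m³/s
w_8 = (3.17 − 2.46)/2 = 0.355 m; q_8 = 0.31 × 0.38 × 0.355 = 0.04182 m³/s
Q = Σ qᵢ = 2.144 m³/s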